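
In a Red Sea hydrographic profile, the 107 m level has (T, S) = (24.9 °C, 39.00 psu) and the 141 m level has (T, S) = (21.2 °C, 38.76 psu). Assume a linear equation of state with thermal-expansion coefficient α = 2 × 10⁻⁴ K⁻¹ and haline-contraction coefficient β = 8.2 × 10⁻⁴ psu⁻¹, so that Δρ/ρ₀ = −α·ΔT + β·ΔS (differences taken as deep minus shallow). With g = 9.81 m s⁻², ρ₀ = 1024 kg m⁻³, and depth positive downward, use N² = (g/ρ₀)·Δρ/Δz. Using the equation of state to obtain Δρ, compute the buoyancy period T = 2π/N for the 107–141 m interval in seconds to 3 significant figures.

502 s

ΔT = -3.7 K, ΔS = -0.24 psu (deep − shallow).
Δρ/ρ₀ = −αΔT + βΔS = 7.40 × 10⁻⁴ − 1.968 × 10⁻⁴ = 5.432 × 10⁻⁴, so Δρ ≈ 0.5562 kg m⁻³.
N² = (g/ρ₀)·Δρ/Δz = g·(Δρ/ρ₀)/Δz = 9.81 × 5.432 × 10⁻⁴ / 34 = 1.5673 × 10⁻⁴ s⁻².
N = √(1.5673 × 10⁻⁴) = 0.012519 rad s⁻¹ → T = 2π/N = 501.89 s ≈ 502 s.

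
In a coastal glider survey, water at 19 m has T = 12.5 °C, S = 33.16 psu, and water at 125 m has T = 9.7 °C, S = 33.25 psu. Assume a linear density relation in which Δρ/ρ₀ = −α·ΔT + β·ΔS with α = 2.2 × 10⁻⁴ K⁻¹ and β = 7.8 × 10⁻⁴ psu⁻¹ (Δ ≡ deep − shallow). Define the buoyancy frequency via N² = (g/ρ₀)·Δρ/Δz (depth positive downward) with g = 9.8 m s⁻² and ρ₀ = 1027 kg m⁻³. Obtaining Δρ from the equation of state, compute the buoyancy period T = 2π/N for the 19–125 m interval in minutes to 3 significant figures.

13.1 min

ΔT = -2.8 K, ΔS = +0.09 psu (deep − shallow).
Δρ/ρ₀ = −αΔT + βΔS = 6.16 × 10⁻⁴ + 7.02 × 10⁻⁵ = 6.862 × 10⁻⁴, so Δρ ≈ 0.7047 kg m⁻³.
N² = (g/ρ₀)·Δρ/Δz = g·(Δρ/ρ₀)/Δz = 9.8 × 6.862 × 10⁻⁴ / 106 = 6.3441 × 10⁻⁵ s⁻².
N = √(6.3441 × 10⁻⁵) = 7.9650 × 10⁻³ rad s⁻¹ → T = 2π/N = 788.85 s = 13.148 min ≈ 13.1 min.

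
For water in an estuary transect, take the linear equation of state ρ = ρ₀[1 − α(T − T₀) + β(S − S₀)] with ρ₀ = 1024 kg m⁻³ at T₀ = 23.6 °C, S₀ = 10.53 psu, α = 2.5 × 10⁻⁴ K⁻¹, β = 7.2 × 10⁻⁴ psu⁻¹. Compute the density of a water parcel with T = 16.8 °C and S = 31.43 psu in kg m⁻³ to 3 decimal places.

1041.150 kg m⁻³

T − T₀ = -6.8 K, S − S₀ = +20.90 psu.
Bracket = 1 − α·(-6.8) + β·(+20.90) = 1 + (0.016748) = 1.0167480.
ρ = 1024 × 1.0167480 = 1041.150 kg m⁻³.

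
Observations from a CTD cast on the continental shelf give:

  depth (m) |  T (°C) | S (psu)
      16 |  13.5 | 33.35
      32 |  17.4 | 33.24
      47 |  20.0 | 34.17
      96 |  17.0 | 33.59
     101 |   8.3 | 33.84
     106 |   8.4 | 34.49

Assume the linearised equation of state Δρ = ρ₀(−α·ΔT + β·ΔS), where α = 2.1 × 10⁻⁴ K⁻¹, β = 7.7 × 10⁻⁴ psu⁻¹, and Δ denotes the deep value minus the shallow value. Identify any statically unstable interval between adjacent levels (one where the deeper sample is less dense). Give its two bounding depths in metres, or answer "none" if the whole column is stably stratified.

Evaluate Δρ/ρ₀ = −αΔT + βΔS across each adjacent pair:
  16–32 m: −αΔT+βΔS = −(2.1 × 10⁻⁴)(+3.9)+(7.7 × 10⁻⁴)(-0.11) = -9.0 × 10⁻⁴ → UNSTABLE
  32–47 m: −αΔT+βΔS = −(2.1 × 10⁻⁴)(+2.6)+(7.7 × 10⁻⁴)(+0.93) = 1.7 × 10⁻⁴ → stable
  47–96 m: −αΔT+βΔS = −(2.1 × 10⁻⁴)(-3.0)+(7.7 × 10⁻⁴)(-0.58) = 1.8 × 10⁻⁴ → stable
  96–101 m: −αΔT+βΔS = −(2.1 × 10⁻⁴)(-8.7)+(7.7 × 10⁻⁴)(+0.25) = 2.0 × 10⁻³ → stable
  101–106 m: −αΔT+βΔS = −(2.1 × 10⁻⁴)(+0.1)+(7.7 × 10⁻⁴)(+0.65) = 4.8 × 10⁻⁴ → stable
The 16–32 m interval has Δρ < 0: lighter water underlies denser water.

16–32 m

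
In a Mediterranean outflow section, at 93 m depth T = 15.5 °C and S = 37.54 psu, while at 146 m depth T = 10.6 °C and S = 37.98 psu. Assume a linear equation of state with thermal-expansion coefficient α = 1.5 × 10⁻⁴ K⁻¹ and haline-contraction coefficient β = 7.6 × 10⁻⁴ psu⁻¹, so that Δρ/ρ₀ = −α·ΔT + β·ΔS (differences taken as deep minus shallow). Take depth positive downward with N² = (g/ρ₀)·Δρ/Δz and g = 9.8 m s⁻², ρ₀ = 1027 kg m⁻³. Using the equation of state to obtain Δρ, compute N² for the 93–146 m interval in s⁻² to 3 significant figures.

ΔT = -4.9 K, ΔS = +0.44 psu (deep − shallow).
Δρ/ρ₀ = −αΔT + βΔS = 7.35 × 10⁻⁴ + 3.344 × 10⁻⁴ = 1.0694 × 10⁻³, so Δρ ≈ 1.098 kg m⁻³.
N² = (g/ρ₀)·Δρ/Δz = g·(Δρ/ρ₀)/Δz = 9.8 × 1.0694 × 10⁻³ / 53 = 1.9774 × 10⁻⁴ s⁻² ≈ 1.98 × 10⁻⁴ s⁻².

1.98 × 10⁻⁴ s⁻²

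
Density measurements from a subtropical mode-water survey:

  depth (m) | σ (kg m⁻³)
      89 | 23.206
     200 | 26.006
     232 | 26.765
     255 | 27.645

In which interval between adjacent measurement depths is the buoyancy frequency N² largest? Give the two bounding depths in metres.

Compute the density gradient over each adjacent pair:
  89–200 m: Δρ/Δz = 2.800/111 = 0.025 kg m⁻⁴
  200–232 m: Δρ/Δz = 0.759/32 = 0.024 kg m⁻⁴
  232–255 m: Δρ/Δz = 0.880/23 = 0.038 kg m⁻⁴
The largest gradient is in the 232–255 m interval — the pycnocline.

232–255 m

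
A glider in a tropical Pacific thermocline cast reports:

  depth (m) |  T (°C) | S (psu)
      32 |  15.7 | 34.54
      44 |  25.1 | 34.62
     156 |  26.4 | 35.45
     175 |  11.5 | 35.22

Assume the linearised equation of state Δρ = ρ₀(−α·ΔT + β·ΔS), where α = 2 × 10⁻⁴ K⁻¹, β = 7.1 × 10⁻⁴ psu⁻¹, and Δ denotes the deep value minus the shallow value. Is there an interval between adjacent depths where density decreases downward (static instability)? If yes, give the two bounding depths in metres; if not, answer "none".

32–44 m

Evaluate Δρ/ρ₀ = −αΔT + βΔS across each adjacent pair:
  32–44 m: −αΔT+βΔS = −(2 × 10⁻⁴)(+9.4)+(7.1 × 10⁻⁴)(+0.08) = -1.8 × 10⁻³ → UNSTABLE
  44–156 m: −αΔT+βΔS = −(2 × 10⁻⁴)(+1.3)+(7.1 × 10⁻⁴)(+0.83) = 3.3 × 10⁻⁴ → stable
  156–175 m: −αΔT+βΔS = −(2 × 10⁻⁴)(-14.9)+(7.1 × 10⁻⁴)(-0.23) = 2.8 × 10⁻³ → stable
The 32–44 m interval has Δρ < 0: lighter water underlies denser water.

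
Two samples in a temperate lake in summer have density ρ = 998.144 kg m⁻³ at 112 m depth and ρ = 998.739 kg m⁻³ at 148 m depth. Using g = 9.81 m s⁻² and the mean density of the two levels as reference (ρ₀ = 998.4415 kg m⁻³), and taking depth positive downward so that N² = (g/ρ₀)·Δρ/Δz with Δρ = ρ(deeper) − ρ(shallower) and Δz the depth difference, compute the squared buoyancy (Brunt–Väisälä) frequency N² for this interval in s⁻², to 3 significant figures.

1.62 × 10⁻⁴ s⁻²

Δρ = 998.739 − 998.144 = 0.595 kg m⁻³ over Δz = 148 − 112 = 36 m.
N² = (9.81/998.4415) × (0.595/36) = 1.6239 × 10⁻⁴ s⁻² ≈ 1.62 × 10⁻⁴ s⁻².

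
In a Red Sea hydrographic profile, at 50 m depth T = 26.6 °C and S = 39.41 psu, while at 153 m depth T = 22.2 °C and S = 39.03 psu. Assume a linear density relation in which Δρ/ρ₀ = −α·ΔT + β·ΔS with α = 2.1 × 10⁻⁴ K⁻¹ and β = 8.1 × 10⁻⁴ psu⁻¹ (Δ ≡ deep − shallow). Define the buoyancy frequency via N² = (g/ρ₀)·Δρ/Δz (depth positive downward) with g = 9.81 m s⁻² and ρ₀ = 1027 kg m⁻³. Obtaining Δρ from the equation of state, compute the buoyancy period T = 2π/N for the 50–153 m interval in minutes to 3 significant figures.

13.7 min

ΔT = -4.4 K, ΔS = -0.38 psu (deep − shallow).
Δρ/ρ₀ = −αΔT + βΔS = 9.24 × 10⁻⁴ − 3.078 × 10⁻⁴ = 6.162 × 10⁻⁴, so Δρ ≈ 0.6328 kg m⁻³.
N² = (g/ρ₀)·Δρ/Δz = g·(Δρ/ρ₀)/Δz = 9.81 × 6.162 × 10⁻⁴ / 103 = 5.8689 × 10⁻⁵ s⁻².
N = √(5.8689 × 10⁻⁵) = 7.6609 × 10⁻³ rad s⁻¹ → T = 2π/N = 820.16 s = 13.669 min ≈ 13.7 min.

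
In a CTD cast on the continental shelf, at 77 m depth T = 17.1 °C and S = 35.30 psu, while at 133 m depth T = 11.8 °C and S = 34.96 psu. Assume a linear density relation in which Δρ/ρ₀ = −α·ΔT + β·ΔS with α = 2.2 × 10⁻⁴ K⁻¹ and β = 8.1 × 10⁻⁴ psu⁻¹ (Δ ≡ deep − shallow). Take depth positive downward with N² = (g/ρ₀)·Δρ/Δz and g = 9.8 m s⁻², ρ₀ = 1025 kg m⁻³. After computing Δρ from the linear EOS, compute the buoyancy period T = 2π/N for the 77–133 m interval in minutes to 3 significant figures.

8.39 min

ΔT = -5.3 K, ΔS = -0.34 psu (deep − shallow).
Δρ/ρ₀ = −αΔT + βΔS = 1.166 × 10⁻³ − 2.754 × 10⁻⁴ = 8.906 × 10⁻⁴, so Δρ ≈ 0.9129 kg m⁻³.
N² = (g/ρ₀)·Δρ/Δz = g·(Δρ/ρ₀)/Δz = 9.8 × 8.906 × 10⁻⁴ / 56 = 1.5585 × 10⁻⁴ s⁻².
N = √(1.5585 × 10⁻⁴) = 0.012484 rad s⁻¹ → T = 2π/N = 503.30 s = 8.3883 min ≈ 8.39 min.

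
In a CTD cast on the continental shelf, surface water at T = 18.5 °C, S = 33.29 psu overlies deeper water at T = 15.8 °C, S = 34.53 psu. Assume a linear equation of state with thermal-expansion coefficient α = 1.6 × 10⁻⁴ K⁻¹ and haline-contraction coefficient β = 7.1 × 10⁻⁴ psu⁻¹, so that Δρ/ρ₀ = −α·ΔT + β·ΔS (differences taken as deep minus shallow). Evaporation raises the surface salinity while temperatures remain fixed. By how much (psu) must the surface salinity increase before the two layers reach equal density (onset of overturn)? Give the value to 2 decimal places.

Neutral buoyancy requires −α(T_deep − T_surf) + β(S_deep − S_surf′) = 0.
S_surf′ = S_deep − (α/β)·ΔT = 34.53 − (1.6 × 10⁻⁴/7.1 × 10⁻⁴)·(-2.7) = 35.1385 psu.
Increase required: 35.1385 − 33.29 = 1.8485 psu.

1.85 psu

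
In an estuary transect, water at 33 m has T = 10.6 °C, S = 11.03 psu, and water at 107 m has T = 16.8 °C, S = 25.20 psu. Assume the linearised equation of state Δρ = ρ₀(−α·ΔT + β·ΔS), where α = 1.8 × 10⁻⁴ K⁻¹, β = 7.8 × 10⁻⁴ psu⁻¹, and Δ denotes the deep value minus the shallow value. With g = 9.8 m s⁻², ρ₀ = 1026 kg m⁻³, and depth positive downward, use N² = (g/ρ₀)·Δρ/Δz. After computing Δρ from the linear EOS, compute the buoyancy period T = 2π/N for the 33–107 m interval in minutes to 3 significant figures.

ΔT = +6.2 K, ΔS = +14.17 psu (deep − shallow).
Δρ/ρ₀ = −αΔT + βΔS = -1.116 × 10⁻³ + 0.0110526 = 9.9366 × 10⁻³, so Δρ ≈ 10.19 kg m⁻³.
N² = (g/ρ₀)·Δρ/Δz = g·(Δρ/ρ₀)/Δz = 9.8 × 9.9366 × 10⁻³ / 74 = 1.3159 × 10⁻³ s⁻².
N = √(1.3159 × 10⁻³) = 0.036275 rad s⁻¹ → T = 2π/N = 173.21 s = 2.8868 min ≈ 2.89 min.

2.89 min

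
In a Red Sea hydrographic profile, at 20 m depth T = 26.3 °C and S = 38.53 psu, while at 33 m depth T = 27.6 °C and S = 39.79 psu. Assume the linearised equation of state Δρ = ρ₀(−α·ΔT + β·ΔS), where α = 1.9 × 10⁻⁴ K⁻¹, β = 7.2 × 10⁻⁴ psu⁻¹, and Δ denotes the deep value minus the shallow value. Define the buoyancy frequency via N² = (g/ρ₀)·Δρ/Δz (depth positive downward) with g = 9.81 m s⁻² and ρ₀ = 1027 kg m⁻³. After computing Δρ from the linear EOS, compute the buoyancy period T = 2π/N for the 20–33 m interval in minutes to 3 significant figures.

ΔT = +1.3 K, ΔS = +1.26 psu (deep − shallow).
Δρ/ρ₀ = −αΔT + βΔS = -2.47 × 10⁻⁴ + 9.072 × 10⁻⁴ = 6.602 × 10⁻⁴, so Δρ ≈ 0.6780 kg m⁻³.
N² = (g/ρ₀)·Δρ/Δz = g·(Δρ/ρ₀)/Δz = 9.81 × 6.602 × 10⁻⁴ / 13 = 4.9820 × 10⁻⁴ s⁻².
N = √(4.9820 × 10⁻⁴) = 0.022320 rad s⁻¹ → T = 2π/N = 281.50 s = 4.6917 min ≈ 4.69 min.

4.69 min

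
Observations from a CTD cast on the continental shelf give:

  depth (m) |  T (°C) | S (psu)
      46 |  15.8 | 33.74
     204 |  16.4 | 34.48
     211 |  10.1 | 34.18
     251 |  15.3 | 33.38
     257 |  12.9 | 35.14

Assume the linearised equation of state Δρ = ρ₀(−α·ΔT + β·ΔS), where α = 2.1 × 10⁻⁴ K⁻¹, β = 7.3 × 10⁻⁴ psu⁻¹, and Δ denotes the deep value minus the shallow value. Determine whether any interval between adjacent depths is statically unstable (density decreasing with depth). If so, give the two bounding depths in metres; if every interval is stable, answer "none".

211–251 m

Evaluate Δρ/ρ₀ = −αΔT + βΔS across each adjacent pair:
  46–204 m: −αΔT+βΔS = −(2.1 × 10⁻⁴)(+0.6)+(7.3 × 10⁻⁴)(+0.74) = 4.1 × 10⁻⁴ → stable
  204–211 m: −αΔT+βΔS = −(2.1 × 10⁻⁴)(-6.3)+(7.3 × 10⁻⁴)(-0.30) = 1.1 × 10⁻³ → stable
  211–251 m: −αΔT+βΔS = −(2.1 × 10⁻⁴)(+5.2)+(7.3 × 10⁻⁴)(-0.80) = -1.7 × 10⁻³ → UNSTABLE
  251–257 m: −αΔT+βΔS = −(2.1 × 10⁻⁴)(-2.4)+(7.3 × 10⁻⁴)(+1.76) = 1.8 × 10⁻³ → stable
The 211–251 m interval has Δρ < 0: lighter water underlies denser water.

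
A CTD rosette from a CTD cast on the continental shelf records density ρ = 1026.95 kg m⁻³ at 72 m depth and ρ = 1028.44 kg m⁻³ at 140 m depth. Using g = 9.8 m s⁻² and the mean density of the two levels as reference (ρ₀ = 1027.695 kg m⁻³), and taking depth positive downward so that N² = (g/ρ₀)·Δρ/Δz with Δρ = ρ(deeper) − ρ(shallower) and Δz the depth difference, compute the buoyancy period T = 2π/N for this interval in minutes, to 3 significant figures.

Δρ = 1028.44 − 1026.95 = 1.49 kg m⁻³ over Δz = 140 − 72 = 68 m.
N² = (9.8/1027.695) × (1.49/68) = 2.0895 × 10⁻⁴ s⁻².
N = √(2.0895 × 10⁻⁴) = 0.014455 rad s⁻¹, so T = 2π/N = 434.67 s = 7.2445 min ≈ 7.24 min.

7.24 min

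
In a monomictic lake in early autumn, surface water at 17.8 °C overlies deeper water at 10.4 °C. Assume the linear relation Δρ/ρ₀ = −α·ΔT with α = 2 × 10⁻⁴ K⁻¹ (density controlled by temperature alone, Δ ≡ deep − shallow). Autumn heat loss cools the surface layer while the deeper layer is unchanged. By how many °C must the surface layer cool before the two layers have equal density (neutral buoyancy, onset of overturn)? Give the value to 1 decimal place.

7.4 °C

With temperature the only control, equal density requires T_surf′ = T_deep.
T_surf′ = 10.4 °C.
Cooling required: 17.8 − 10.4 = 7.4 °C.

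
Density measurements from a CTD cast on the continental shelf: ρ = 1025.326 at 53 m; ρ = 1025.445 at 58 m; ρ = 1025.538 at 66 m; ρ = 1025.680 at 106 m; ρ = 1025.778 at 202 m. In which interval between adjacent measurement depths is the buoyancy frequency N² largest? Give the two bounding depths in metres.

53–58 m

Compute the density gradient over each adjacent pair:
  53–58 m: Δρ/Δz = 0.119/5 = 0.024 kg m⁻⁴
  58–66 m: Δρ/Δz = 0.093/8 = 0.012 kg m⁻⁴
  66–106 m: Δρ/Δz = 0.142/40 = 3.5 × 10⁻³ kg m⁻⁴
  106–202 m: Δρ/Δz = 0.098/96 = 1.0 × 10⁻³ kg m⁻⁴
The largest gradient is in the 53–58 m interval — the pycnocline.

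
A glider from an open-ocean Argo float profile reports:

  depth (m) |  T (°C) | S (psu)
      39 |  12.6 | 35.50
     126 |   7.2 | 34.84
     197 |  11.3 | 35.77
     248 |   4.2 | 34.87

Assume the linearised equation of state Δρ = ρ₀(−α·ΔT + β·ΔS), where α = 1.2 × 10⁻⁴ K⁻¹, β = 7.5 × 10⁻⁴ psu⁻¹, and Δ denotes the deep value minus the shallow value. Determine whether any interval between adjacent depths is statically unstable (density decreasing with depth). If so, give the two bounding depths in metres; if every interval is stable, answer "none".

none

Evaluate Δρ/ρ₀ = −αΔT + βΔS across each adjacent pair:
  39–126 m: −αΔT+βΔS = −(1.2 × 10⁻⁴)(-5.4)+(7.5 × 10⁻⁴)(-0.66) = 1.5 × 10⁻⁴ → stable
  126–197 m: −αΔT+βΔS = −(1.2 × 10⁻⁴)(+4.1)+(7.5 × 10⁻⁴)(+0.93) = 2.1 × 10⁻⁴ → stable
  197–248 m: −αΔT+βΔS = −(1.2 × 10⁻⁴)(-7.1)+(7.5 × 10⁻⁴)(-0.90) = 1.8 × 10⁻⁴ → stable
Every interval has Δρ > 0: the column is stably stratified throughout.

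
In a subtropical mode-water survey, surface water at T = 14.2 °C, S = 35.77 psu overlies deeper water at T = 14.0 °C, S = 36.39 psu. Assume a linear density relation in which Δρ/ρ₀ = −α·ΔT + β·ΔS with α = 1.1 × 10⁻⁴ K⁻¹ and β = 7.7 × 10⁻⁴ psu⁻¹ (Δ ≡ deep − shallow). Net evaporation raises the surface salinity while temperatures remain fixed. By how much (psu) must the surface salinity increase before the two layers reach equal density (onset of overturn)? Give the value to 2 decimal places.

0.65 psu

Neutral buoyancy requires −α(T_deep − T_surf) + β(S_deep − S_surf′) = 0.
S_surf′ = S_deep − (α/β)·ΔT = 36.39 − (1.1 × 10⁻⁴/7.7 × 10⁻⁴)·(-0.2) = 36.4186 psu.
Increase required: 36.4186 − 35.77 = 0.6486 psu.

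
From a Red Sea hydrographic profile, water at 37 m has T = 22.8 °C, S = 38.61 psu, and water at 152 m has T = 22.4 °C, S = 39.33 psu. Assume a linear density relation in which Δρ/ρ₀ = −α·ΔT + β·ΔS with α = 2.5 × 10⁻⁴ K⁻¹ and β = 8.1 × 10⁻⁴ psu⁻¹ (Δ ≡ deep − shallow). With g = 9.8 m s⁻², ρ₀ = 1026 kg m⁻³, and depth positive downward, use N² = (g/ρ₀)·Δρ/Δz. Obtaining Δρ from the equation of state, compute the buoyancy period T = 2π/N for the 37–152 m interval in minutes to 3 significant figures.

13.7 min

ΔT = -0.4 K, ΔS = +0.72 psu (deep − shallow).
Δρ/ρ₀ = −αΔT + βΔS = 1.00 × 10⁻⁴ + 5.832 × 10⁻⁴ = 6.832 × 10⁻⁴, so Δρ ≈ 0.7010 kg m⁻³.
N² = (g/ρ₀)·Δρ/Δz = g·(Δρ/ρ₀)/Δz = 9.8 × 6.832 × 10⁻⁴ / 115 = 5.8221 × 10⁻⁵ s⁻².
N = √(5.8221 × 10⁻⁵) = 7.6303 × 10⁻³ rad s⁻¹ → T = 2π/N = 823.45 s = 13.724 min ≈ 13.7 min.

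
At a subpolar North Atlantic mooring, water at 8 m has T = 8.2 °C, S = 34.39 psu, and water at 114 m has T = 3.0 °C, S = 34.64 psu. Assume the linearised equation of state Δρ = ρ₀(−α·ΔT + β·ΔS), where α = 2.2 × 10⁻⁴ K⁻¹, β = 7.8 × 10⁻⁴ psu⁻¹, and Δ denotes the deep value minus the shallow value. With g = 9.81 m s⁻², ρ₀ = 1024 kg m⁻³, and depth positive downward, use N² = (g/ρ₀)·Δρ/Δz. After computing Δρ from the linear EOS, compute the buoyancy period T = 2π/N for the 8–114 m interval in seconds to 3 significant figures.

ΔT = -5.2 K, ΔS = +0.25 psu (deep − shallow).
Δρ/ρ₀ = −αΔT + βΔS = 1.144 × 10⁻³ + 1.95 × 10⁻⁴ = 1.339 × 10⁻³, so Δρ ≈ 1.371 kg m⁻³.
N² = (g/ρ₀)·Δρ/Δz = g·(Δρ/ρ₀)/Δz = 9.81 × 1.339 × 10⁻³ / 106 = 1.2392 × 10⁻⁴ s⁻².
N = √(1.2392 × 10⁻⁴) = 0.011132 rad s⁻¹ → T = 2π/N = 564.43 s ≈ 564 s.

564 s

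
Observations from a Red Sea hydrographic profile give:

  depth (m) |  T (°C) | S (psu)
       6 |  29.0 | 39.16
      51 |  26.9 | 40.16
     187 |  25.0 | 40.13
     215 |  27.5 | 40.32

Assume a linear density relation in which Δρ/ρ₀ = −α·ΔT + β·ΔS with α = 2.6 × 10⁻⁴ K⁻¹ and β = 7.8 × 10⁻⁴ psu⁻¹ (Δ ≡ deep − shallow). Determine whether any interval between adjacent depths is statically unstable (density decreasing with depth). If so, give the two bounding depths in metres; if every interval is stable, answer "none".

Evaluate Δρ/ρ₀ = −αΔT + βΔS across each adjacent pair:
  6–51 m: −αΔT+βΔS = −(2.6 × 10⁻⁴)(-2.1)+(7.8 × 10⁻⁴)(+1.00) = 1.3 × 10⁻³ → stable
  51–187 m: −αΔT+βΔS = −(2.6 × 10⁻⁴)(-1.9)+(7.8 × 10⁻⁴)(-0.03) = 4.7 × 10⁻⁴ → stable
  187–215 m: −αΔT+βΔS = −(2.6 × 10⁻⁴)(+2.5)+(7.8 × 10⁻⁴)(+0.19) = -5.0 × 10⁻⁴ → UNSTABLE
The 187–215 m interval has Δρ < 0: lighter water underlies denser water.

187–215 m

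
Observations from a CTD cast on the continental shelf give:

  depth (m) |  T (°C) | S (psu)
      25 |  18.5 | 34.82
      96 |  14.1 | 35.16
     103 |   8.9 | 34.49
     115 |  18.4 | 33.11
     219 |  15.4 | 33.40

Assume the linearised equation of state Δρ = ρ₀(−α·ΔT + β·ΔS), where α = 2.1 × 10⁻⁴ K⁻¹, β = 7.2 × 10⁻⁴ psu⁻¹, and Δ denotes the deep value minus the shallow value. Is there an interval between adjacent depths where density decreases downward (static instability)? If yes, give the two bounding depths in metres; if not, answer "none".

103–115 m

Evaluate Δρ/ρ₀ = −αΔT + βΔS across each adjacent pair:
  25–96 m: −αΔT+βΔS = −(2.1 × 10⁻⁴)(-4.4)+(7.2 × 10⁻⁴)(+0.34) = 1.2 × 10⁻³ → stable
  96–103 m: −αΔT+βΔS = −(2.1 × 10⁻⁴)(-5.2)+(7.2 × 10⁻⁴)(-0.67) = 6.1 × 10⁻⁴ → stable
  103–115 m: −αΔT+βΔS = −(2.1 × 10⁻⁴)(+9.5)+(7.2 × 10⁻⁴)(-1.38) = -3.0 × 10⁻³ → UNSTABLE
  115–219 m: −αΔT+βΔS = −(2.1 × 10⁻⁴)(-3.0)+(7.2 × 10⁻⁴)(+0.29) = 8.4 × 10⁻⁴ → stable
The 103–115 m interval has Δρ < 0: lighter water underlies denser water.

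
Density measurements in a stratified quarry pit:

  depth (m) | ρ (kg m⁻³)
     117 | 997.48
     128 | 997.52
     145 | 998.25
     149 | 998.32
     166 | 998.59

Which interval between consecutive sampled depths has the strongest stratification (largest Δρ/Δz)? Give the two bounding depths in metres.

Compute the density gradient over each adjacent pair:
  117–128 m: Δρ/Δz = 0.04/11 = 3.6 × 10⁻³ kg m⁻⁴
  128–145 m: Δρ/Δz = 0.73/17 = 0.043 kg m⁻⁴
  145–149 m: Δρ/Δz = 0.07/4 = 0.018 kg m⁻⁴
  149–166 m: Δρ/Δz = 0.27/17 = 0.016 kg m⁻⁴
The largest gradient is in the 128–145 m interval — the pycnocline.

128–145 m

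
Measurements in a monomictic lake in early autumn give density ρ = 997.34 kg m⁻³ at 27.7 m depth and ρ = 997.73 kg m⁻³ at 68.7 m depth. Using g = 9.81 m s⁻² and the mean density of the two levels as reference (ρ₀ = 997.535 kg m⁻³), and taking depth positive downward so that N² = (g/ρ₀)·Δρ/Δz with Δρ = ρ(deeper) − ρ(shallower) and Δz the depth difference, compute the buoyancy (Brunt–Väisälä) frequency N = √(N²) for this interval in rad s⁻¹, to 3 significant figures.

Δρ = 997.73 − 997.34 = 0.39 kg m⁻³ over Δz = 68.7 − 27.7 = 41 m.
N² = (9.81/997.535) × (0.39/41) = 9.3545 × 10⁻⁵ s⁻².
N = √(9.3545 × 10⁻⁵) = 9.6719 × 10⁻³ rad s⁻¹ ≈ 9.67 × 10⁻³ rad s⁻¹.
N² > 0, so the interval is statically stable.

9.67 × 10⁻³ rad s⁻¹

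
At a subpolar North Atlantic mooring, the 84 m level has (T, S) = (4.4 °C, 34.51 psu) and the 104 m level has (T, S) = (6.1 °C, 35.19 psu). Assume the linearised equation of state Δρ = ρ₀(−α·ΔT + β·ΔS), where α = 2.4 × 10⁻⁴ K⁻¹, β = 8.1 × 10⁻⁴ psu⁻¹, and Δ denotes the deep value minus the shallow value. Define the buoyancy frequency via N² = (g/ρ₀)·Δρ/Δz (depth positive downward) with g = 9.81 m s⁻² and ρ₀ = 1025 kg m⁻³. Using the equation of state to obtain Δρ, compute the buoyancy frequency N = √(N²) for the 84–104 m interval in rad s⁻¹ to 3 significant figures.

8.37 × 10⁻³ rad s⁻¹

ΔT = +1.7 K, ΔS = +0.68 psu (deep − shallow).
Δρ/ρ₀ = −αΔT + βΔS = -4.08 × 10⁻⁴ + 5.508 × 10⁻⁴ = 1.428 × 10⁻⁴, so Δρ ≈ 0.1464 kg m⁻³.
N² = (g/ρ₀)·Δρ/Δz = g·(Δρ/ρ₀)/Δz = 9.81 × 1.428 × 10⁻⁴ / 20 = 7.0043 × 10⁻⁵ s⁻².
N = √(7.0043 × 10⁻⁵) = 8.3692 × 10⁻³ rad s⁻¹ ≈ 8.37 × 10⁻³ rad s⁻¹.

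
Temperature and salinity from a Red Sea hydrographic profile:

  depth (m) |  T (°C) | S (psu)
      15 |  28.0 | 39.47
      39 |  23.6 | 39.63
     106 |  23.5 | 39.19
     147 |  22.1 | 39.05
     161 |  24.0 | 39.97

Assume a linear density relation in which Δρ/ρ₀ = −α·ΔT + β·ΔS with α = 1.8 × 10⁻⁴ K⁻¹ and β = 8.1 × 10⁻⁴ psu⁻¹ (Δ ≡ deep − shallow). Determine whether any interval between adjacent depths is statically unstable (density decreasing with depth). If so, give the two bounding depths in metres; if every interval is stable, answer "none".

Evaluate Δρ/ρ₀ = −αΔT + βΔS across each adjacent pair:
  15–39 m: −αΔT+βΔS = −(1.8 × 10⁻⁴)(-4.4)+(8.1 × 10⁻⁴)(+0.16) = 9.2 × 10⁻⁴ → stable
  39–106 m: −αΔT+βΔS = −(1.8 × 10⁻⁴)(-0.1)+(8.1 × 10⁻⁴)(-0.44) = -3.4 × 10⁻⁴ → UNSTABLE
  106–147 m: −αΔT+βΔS = −(1.8 × 10⁻⁴)(-1.4)+(8.1 × 10⁻⁴)(-0.14) = 1.4 × 10⁻⁴ → stable
  147–161 m: −αΔT+βΔS = −(1.8 × 10⁻⁴)(+1.9)+(8.1 × 10⁻⁴)(+0.92) = 4.0 × 10⁻⁴ → stable
The 39–106 m interval has Δρ < 0: lighter water underlies denser water.

39–106 m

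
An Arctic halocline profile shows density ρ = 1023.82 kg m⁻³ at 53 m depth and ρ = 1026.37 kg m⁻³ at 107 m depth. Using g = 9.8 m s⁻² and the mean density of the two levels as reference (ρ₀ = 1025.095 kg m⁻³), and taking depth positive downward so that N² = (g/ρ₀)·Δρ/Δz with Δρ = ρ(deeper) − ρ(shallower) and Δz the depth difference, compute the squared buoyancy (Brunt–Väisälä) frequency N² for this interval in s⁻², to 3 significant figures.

Δρ = 1026.37 − 1023.82 = 2.55 kg m⁻³ over Δz = 107 − 53 = 54 m.
N² = (9.8/1025.095) × (2.55/54) = 4.5145 × 10⁻⁴ s⁻² ≈ 4.51 × 10⁻⁴ s⁻².

4.51 × 10⁻⁴ s⁻²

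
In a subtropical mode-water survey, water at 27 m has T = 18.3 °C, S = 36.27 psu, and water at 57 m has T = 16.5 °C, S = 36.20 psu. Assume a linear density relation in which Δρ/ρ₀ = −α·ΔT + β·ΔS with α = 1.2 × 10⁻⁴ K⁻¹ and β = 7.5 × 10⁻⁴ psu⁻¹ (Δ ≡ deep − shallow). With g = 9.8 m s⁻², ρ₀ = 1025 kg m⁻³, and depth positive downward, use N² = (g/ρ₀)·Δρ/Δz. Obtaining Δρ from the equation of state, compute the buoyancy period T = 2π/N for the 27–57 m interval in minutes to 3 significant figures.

ΔT = -1.8 K, ΔS = -0.07 psu (deep − shallow).
Δρ/ρ₀ = −αΔT + βΔS = 2.16 × 10⁻⁴ − 5.25 × 10⁻⁵ = 1.635 × 10⁻⁴, so Δρ ≈ 0.1676 kg m⁻³.
N² = (g/ρ₀)·Δρ/Δz = g·(Δρ/ρ₀)/Δz = 9.8 × 1.635 × 10⁻⁴ / 30 = 5.3410 × 10⁻⁵ s⁻².
N = √(5.3410 × 10⁻⁵) = 7.3082 × 10⁻³ rad s⁻¹ → T = 2π/N = 859.74 s = 14.329 min ≈ 14.3 min.

14.3 min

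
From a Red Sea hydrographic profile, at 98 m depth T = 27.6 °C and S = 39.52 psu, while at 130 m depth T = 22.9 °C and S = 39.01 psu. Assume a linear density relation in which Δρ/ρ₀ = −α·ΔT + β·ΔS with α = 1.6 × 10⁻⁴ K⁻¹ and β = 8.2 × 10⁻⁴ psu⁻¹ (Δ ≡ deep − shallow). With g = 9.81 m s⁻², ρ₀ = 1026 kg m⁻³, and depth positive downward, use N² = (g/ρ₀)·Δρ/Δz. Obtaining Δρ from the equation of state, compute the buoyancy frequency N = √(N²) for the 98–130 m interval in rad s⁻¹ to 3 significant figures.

0.0101 rad s⁻¹

ΔT = -4.7 K, ΔS = -0.51 psu (deep − shallow).
Δρ/ρ₀ = −αΔT + βΔS = 7.52 × 10⁻⁴ − 4.182 × 10⁻⁴ = 3.338 × 10⁻⁴, so Δρ ≈ 0.3425 kg m⁻³.
N² = (g/ρ₀)·Δρ/Δz = g·(Δρ/ρ₀)/Δz = 9.81 × 3.338 × 10⁻⁴ / 32 = 1.0233 × 10⁻⁴ s⁻².
N = √(1.0233 × 10⁻⁴) = 0.010116 rad s⁻¹ ≈ 0.0101 rad s⁻¹.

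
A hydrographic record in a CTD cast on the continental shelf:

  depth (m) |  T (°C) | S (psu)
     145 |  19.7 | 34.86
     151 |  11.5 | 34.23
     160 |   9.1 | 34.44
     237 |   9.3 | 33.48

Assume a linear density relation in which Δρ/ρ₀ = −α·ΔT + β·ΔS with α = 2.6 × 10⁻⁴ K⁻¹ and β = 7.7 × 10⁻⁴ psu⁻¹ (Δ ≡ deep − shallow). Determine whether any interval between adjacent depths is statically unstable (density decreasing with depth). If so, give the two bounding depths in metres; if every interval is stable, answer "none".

160–237 m

Evaluate Δρ/ρ₀ = −αΔT + βΔS across each adjacent pair:
  145–151 m: −αΔT+βΔS = −(2.6 × 10⁻⁴)(-8.2)+(7.7 × 10⁻⁴)(-0.63) = 1.6 × 10⁻³ → stable
  151–160 m: −αΔT+βΔS = −(2.6 × 10⁻⁴)(-2.4)+(7.7 × 10⁻⁴)(+0.21) = 7.9 × 10⁻⁴ → stable
  160–237 m: −αΔT+βΔS = −(2.6 × 10⁻⁴)(+0.2)+(7.7 × 10⁻⁴)(-0.96) = -7.9 × 10⁻⁴ → UNSTABLE
The 160–237 m interval has Δρ < 0: lighter water underlies denser water.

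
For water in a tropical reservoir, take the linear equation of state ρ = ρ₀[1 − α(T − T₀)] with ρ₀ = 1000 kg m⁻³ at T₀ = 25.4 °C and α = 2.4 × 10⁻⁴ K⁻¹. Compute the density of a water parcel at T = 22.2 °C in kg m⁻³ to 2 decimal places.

T − T₀ = -3.2 K.
Bracket = 1 − α·(-3.2) = 1 + (7.68 × 10⁻⁴) = 1.0007680.
ρ = 1000 × 1.0007680 = 1000.77 kg m⁻³.

1000.77 kg m⁻³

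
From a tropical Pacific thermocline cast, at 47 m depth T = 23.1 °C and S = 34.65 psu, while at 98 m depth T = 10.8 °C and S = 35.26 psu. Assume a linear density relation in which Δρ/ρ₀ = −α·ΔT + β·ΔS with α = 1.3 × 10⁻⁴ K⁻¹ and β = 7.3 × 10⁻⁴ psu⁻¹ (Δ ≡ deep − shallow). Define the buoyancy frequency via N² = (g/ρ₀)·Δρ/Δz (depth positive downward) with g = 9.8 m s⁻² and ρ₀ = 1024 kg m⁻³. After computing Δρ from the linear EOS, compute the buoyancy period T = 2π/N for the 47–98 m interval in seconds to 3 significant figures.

317 s

ΔT = -12.3 K, ΔS = +0.61 psu (deep − shallow).
Δρ/ρ₀ = −αΔT + βΔS = 1.599 × 10⁻³ + 4.453 × 10⁻⁴ = 2.0443 × 10⁻³, so Δρ ≈ 2.093 kg m⁻³.
N² = (g/ρ₀)·Δρ/Δz = g·(Δρ/ρ₀)/Δz = 9.8 × 2.0443 × 10⁻³ / 51 = 3.9283 × 10⁻⁴ s⁻².
N = √(3.9283 × 10⁻⁴) = 0.019820 rad s⁻¹ → T = 2π/N = 317.01 s ≈ 317 s.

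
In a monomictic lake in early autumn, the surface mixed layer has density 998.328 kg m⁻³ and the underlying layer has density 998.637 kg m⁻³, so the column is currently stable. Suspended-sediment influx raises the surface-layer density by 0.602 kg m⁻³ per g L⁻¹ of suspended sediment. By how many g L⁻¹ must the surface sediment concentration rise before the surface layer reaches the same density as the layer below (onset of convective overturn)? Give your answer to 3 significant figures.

0.513 g L⁻¹

Density deficit of the surface layer: 998.637 − 998.328 = 0.309 kg m⁻³.
Required change = 0.309 / 0.602 = 0.513 g L⁻¹.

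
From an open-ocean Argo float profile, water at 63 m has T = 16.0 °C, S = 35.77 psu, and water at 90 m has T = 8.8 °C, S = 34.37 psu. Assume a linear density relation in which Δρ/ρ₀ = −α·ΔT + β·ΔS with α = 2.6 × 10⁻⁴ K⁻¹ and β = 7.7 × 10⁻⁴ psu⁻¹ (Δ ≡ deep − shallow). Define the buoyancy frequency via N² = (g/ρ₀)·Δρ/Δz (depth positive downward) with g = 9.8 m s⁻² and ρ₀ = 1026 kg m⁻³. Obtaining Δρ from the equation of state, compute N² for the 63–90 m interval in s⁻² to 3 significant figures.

ΔT = -7.2 K, ΔS = -1.40 psu (deep − shallow).
Δρ/ρ₀ = −αΔT + βΔS = 1.872 × 10⁻³ − 1.078 × 10⁻³ = 7.94 × 10⁻⁴, so Δρ ≈ 0.8146 kg m⁻³.
N² = (g/ρ₀)·Δρ/Δz = g·(Δρ/ρ₀)/Δz = 9.8 × 7.94 × 10⁻⁴ / 27 = 2.8819 × 10⁻⁴ s⁻² ≈ 2.88 × 10⁻⁴ s⁻².

2.88 × 10⁻⁴ s⁻²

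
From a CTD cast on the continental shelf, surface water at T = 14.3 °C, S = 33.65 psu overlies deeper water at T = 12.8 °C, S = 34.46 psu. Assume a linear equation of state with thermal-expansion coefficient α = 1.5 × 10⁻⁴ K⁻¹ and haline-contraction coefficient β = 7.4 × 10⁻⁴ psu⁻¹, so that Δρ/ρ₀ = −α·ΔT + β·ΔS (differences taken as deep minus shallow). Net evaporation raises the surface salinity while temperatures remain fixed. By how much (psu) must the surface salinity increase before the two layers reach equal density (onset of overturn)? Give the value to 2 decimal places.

1.11 psu

Neutral buoyancy requires −α(T_deep − T_surf) + β(S_deep − S_surf′) = 0.
S_surf′ = S_deep − (α/β)·ΔT = 34.46 − (1.5 × 10⁻⁴/7.4 × 10⁻⁴)·(-1.5) = 34.7641 psu.
Increase required: 34.7641 − 33.65 = 1.1141 psu.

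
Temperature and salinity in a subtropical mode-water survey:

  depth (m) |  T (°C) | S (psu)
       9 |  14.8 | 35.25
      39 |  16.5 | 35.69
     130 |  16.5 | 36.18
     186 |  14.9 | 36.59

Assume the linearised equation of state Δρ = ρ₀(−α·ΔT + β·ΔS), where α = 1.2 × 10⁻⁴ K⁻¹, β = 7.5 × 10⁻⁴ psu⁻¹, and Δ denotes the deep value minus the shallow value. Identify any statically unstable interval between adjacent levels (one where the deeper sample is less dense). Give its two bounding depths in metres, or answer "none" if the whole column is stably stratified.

none

Evaluate Δρ/ρ₀ = −αΔT + βΔS across each adjacent pair:
  9–39 m: −αΔT+βΔS = −(1.2 × 10⁻⁴)(+1.7)+(7.5 × 10⁻⁴)(+0.44) = 1.3 × 10⁻⁴ → stable
  39–130 m: −αΔT+βΔS = −(1.2 × 10⁻⁴)(+0.0)+(7.5 × 10⁻⁴)(+0.49) = 3.7 × 10⁻⁴ → stable
  130–186 m: −αΔT+βΔS = −(1.2 × 10⁻⁴)(-1.6)+(7.5 × 10⁻⁴)(+0.41) = 5.0 × 10⁻⁴ → stable
Every interval has Δρ > 0: the column is stably stratified throughout.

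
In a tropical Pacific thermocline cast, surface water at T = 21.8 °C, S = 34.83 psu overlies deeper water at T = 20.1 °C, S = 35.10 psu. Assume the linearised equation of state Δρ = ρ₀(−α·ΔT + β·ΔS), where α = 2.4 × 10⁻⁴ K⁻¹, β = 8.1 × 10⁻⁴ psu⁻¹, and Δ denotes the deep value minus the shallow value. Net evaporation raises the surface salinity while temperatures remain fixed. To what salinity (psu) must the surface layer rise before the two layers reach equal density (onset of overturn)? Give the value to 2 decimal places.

Neutral buoyancy requires −α(T_deep − T_surf) + β(S_deep − S_surf′) = 0.
S_surf′ = S_deep − (α/β)·ΔT = 35.10 − (2.4 × 10⁻⁴/8.1 × 10⁻⁴)·(-1.7) = 35.6037 psu.
Increase required: 35.6037 − 34.83 = 0.7737 psu.

35.60 psu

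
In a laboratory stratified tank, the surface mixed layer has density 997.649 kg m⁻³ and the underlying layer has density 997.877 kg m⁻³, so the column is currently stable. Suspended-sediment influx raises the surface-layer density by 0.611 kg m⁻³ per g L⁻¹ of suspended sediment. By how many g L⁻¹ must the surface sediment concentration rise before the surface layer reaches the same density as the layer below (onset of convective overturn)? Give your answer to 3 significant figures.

0.373 g L⁻¹

Density deficit of the surface layer: 997.877 − 997.649 = 0.228 kg m⁻³.
Required change = 0.228 / 0.611 = 0.373 g L⁻¹.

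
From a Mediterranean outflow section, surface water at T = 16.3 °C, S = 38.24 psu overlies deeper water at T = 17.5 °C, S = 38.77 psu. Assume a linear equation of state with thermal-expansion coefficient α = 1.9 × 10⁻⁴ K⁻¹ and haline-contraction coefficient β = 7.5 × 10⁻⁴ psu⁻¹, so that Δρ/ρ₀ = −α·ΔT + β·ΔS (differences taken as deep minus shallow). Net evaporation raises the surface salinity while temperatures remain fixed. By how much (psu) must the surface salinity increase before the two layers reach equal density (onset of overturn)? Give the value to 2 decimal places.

Neutral buoyancy requires −α(T_deep − T_surf) + β(S_deep − S_surf′) = 0.
S_surf′ = S_deep − (α/β)·ΔT = 38.77 − (1.9 × 10⁻⁴/7.5 × 10⁻⁴)·(+1.2) = 38.4660 psu.
Increase required: 38.4660 − 38.24 = 0.2260 psu.

0.23 psu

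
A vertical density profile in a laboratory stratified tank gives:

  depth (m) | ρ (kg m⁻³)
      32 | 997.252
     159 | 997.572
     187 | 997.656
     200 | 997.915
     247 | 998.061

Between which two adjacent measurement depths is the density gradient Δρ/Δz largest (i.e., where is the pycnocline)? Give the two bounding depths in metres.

Compute the density gradient over each adjacent pair:
  32–159 m: Δρ/Δz = 0.320/127 = 2.5 × 10⁻³ kg m⁻⁴
  159–187 m: Δρ/Δz = 0.084/28 = 3.0 × 10⁻³ kg m⁻⁴
  187–200 m: Δρ/Δz = 0.259/13 = 0.020 kg m⁻⁴
  200–247 m: Δρ/Δz = 0.146/47 = 3.1 × 10⁻³ kg m⁻⁴
The largest gradient is in the 187–200 m interval — the pycnocline.

187–200 m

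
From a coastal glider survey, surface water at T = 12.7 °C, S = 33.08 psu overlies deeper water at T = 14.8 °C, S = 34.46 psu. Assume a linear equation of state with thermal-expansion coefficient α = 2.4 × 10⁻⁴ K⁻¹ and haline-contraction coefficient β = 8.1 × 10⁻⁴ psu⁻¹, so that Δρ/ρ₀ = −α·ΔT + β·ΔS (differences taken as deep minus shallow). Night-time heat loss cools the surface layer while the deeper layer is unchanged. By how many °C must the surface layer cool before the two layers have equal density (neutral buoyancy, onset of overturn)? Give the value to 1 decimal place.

2.6 °C

Neutral buoyancy requires Δρ = 0, i.e. −α(T_deep − T_surf′) + β(S_deep − S_surf) = 0.
T_surf′ = T_deep − (β/α)·ΔS = 14.8 − (8.1 × 10⁻⁴/2.4 × 10⁻⁴)·(+1.38) = 10.143 °C.
Cooling required: 12.7 − (10.143) = 2.557 °C.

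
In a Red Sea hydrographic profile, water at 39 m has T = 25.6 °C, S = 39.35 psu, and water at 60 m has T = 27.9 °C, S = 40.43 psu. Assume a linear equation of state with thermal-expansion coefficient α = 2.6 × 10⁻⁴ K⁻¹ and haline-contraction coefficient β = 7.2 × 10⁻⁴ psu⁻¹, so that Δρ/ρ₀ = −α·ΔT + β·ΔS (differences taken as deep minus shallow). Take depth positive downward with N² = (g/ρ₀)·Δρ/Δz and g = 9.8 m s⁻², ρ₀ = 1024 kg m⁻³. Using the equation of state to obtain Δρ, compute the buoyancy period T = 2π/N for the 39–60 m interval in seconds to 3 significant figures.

ΔT = +2.3 K, ΔS = +1.08 psu (deep − shallow).
Δρ/ρ₀ = −αΔT + βΔS = -5.98 × 10⁻⁴ + 7.776 × 10⁻⁴ = 1.796 × 10⁻⁴, so Δρ ≈ 0.1839 kg m⁻³.
N² = (g/ρ₀)·Δρ/Δz = g·(Δρ/ρ₀)/Δz = 9.8 × 1.796 × 10⁻⁴ / 21 = 8.3813 × 10⁻⁵ s⁻².
N = √(8.3813 × 10⁻⁵) = 9.1549 × 10⁻³ rad s⁻¹ → T = 2π/N = 686.32 s ≈ 686 s.

686 s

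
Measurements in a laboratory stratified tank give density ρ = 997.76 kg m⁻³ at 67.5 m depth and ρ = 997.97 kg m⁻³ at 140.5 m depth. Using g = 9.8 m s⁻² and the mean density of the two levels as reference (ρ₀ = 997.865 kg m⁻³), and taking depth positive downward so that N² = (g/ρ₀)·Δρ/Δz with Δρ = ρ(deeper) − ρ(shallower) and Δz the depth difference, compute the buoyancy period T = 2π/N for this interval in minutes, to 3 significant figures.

19.7 min

Δρ = 997.97 − 997.76 = 0.21 kg m⁻³ over Δz = 140.5 − 67.5 = 73 m.
N² = (9.8/997.865) × (0.21/73) = 2.8252 × 10⁻⁵ s⁻².
N = √(2.8252 × 10⁻⁵) = 5.3153 × 10⁻³ rad s⁻¹, so T = 2π/N = 1.1821 × 10³ s = 19.702 min ≈ 19.7 min.
N² > 0, so the interval is statically stable.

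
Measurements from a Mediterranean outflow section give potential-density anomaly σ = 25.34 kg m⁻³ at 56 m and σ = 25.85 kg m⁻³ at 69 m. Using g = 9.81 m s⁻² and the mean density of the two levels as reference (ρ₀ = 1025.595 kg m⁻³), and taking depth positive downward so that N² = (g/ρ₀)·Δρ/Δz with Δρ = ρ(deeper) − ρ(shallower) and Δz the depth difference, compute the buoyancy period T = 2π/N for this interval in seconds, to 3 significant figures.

Δρ = 1025.85 − 1025.34 = 0.51 kg m⁻³ over Δz = 69 − 56 = 13 m.
N² = (9.81/1025.595) × (0.51/13) = 3.7525 × 10⁻⁴ s⁻².
N = √(3.7525 × 10⁻⁴) = 0.019371 rad s⁻¹, so T = 2π/N = 324.36 s ≈ 324 s.
A positive N² confirms static stability across the interval.

324 s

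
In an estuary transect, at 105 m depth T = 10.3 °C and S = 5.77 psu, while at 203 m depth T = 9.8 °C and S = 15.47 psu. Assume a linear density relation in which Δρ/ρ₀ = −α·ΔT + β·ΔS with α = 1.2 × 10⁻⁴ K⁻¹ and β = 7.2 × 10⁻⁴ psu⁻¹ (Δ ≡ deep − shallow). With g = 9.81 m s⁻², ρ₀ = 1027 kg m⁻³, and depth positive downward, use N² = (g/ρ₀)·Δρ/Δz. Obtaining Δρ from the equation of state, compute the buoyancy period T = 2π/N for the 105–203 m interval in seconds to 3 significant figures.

ΔT = -0.5 K, ΔS = +9.70 psu (deep − shallow).
Δρ/ρ₀ = −αΔT + βΔS = 6.00 × 10⁻⁵ + 6.984 × 10⁻³ = 7.044 × 10⁻³, so Δρ ≈ 7.234 kg m⁻³.
N² = (g/ρ₀)·Δρ/Δz = g·(Δρ/ρ₀)/Δz = 9.81 × 7.044 × 10⁻³ / 98 = 7.0512 × 10⁻⁴ s⁻².
N = √(7.0512 × 10⁻⁴) = 0.026554 rad s⁻¹ → T = 2π/N = 236.62 s ≈ 237 s.

237 s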